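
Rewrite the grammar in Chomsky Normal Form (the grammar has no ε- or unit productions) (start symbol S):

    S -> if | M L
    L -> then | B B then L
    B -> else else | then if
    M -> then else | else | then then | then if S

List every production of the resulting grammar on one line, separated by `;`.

Introduce a nonterminal for each terminal appearing in a rule of length ≥ 2: X1 → then, X2 → else, X3 → if.
Binarize each right-hand side of length ≥ 3 by chaining fresh nonterminals (Y1, Y2, …): affected rules were L → B B X1 L; M → X1 X3 S.

S -> if | M L; L -> then | B Y1; B -> X2 X2 | X1 X3; M -> X1 X2 | else | X1 X1 | X1 Y3; X1 -> then; X2 -> else; X3 -> if; Y1 -> B Y2; Y2 -> X1 L; Y3 -> X3 S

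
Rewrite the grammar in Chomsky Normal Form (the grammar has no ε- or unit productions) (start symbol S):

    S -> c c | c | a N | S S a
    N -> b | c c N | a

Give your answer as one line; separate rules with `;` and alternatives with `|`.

S -> X1 X1 | c | X2 N | S Y1; N -> b | X1 Y2 | a; X1 -> c; X2 -> a; Y1 -> S X2; Y2 -> X1 N

Introduce a nonterminal for each terminal appearing in a rule of length ≥ 2: X1 → c, X2 → a.
Binarize each right-hand side of length ≥ 3 by chaining fresh nonterminals (Y1, Y2, …): affected rules were S → S S X2; N → X1 X1 N.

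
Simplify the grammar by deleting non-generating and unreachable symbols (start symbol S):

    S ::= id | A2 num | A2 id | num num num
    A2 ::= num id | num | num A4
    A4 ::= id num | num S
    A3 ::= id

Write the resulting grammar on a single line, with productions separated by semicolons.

Generating nonterminals: {A2, A3, A4, S}.
Reachable from S after that: {A2, A4, S}.
Removed useless symbols: {A3} and every production mentioning them.

S ::= id | A2 num | A2 id | num num num; A2 ::= num id | num | num A4; A4 ::= id num | num S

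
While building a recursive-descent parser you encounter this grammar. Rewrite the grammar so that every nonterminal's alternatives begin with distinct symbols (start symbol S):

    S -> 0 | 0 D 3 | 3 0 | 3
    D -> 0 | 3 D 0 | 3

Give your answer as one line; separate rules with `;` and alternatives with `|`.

S has alternatives sharing prefix '0': factor to S → 0 S' with S' → ε | D 3.
S has alternatives sharing prefix '3': factor to S → 3 S'' with S'' → 0 | ε.
D has alternatives sharing prefix '3': factor to D → 3 D' with D' → D 0 | ε.

S -> 0 S' | 3 S''; D -> 0 | 3 D'; S' -> ε | D 3; S'' -> 0 | ε; D' -> D 0 | ε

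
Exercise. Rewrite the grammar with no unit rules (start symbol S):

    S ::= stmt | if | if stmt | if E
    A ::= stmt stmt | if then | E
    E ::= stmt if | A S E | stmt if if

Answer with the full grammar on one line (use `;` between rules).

S ::= stmt | if | if stmt | if E; A ::= stmt if | A S E | stmt if if | stmt stmt | if then; E ::= stmt if | A S E | stmt if if

Unit pairs: A ⇒* {E}.
For each unit pair (A, B), copy every non-unit production of B to A, then drop all unit productions.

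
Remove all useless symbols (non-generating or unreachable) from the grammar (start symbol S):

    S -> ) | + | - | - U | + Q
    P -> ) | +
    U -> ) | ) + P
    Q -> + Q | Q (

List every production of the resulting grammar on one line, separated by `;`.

S -> ) | + | - | - U; P -> ) | +; U -> ) | ) + P

Generating nonterminals: {P, S, U}.
Reachable from S after that: {P, S, U}.
Removed useless symbols: {Q} and every production mentioning them.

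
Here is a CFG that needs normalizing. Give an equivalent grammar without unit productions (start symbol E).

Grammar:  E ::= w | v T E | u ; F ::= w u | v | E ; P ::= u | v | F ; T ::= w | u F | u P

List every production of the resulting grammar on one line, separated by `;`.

E ::= w | v T E | u; F ::= w | v T E | u | w u | v; P ::= w | v T E | u | w u | v; T ::= w | u F | u P

Unit pairs: F ⇒* {E}; P ⇒* {E, F}.
Replace each nonterminal's rules with the union of the non-unit rules of every nonterminal it unit-derives.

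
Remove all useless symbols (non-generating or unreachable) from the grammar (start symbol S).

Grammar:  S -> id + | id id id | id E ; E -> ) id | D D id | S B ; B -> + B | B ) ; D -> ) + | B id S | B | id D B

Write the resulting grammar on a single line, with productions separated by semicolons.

S -> id + | id id id | id E; E -> ) id | D D id; D -> ) +

Generating nonterminals: {D, E, S}.
Reachable from S after that: {D, E, S}.
Removed useless symbols: {B} and every production mentioning them.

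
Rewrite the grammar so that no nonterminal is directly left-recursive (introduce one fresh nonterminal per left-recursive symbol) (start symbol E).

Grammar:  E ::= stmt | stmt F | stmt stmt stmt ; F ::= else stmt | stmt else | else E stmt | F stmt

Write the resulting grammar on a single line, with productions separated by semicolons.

F is directly left-recursive.
For F: α = {stmt}, β = {else stmt, stmt else, else E stmt}. Rewrite as F → β F' and F' → α F' | ε.

E ::= stmt | stmt F | stmt stmt stmt; F ::= else stmt F' | stmt else F' | else E stmt F'; F' ::= stmt F' | ε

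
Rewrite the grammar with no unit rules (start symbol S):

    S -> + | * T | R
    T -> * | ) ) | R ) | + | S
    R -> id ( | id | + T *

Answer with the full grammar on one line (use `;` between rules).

S -> + | * T | id ( | id | + T *; T -> + | * T | id ( | id | + T * | * | ) ) | R ); R -> id ( | id | + T *

Unit pairs: S ⇒* {R}; T ⇒* {R, S}.
For each unit pair (A, B), copy every non-unit production of B to A, then drop all unit productions.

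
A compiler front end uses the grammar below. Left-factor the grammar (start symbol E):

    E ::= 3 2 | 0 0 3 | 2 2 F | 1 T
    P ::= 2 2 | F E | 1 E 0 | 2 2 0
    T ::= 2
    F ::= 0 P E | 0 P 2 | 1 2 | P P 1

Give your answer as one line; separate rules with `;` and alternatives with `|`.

P has alternatives sharing prefix '2 2': factor to P → 2 2 P' with P' → ε | 0.
F has alternatives sharing prefix '0 P': factor to F → 0 P F' with F' → E | 2.

E ::= 3 2 | 0 0 3 | 2 2 F | 1 T; P ::= F E | 1 E 0 | 2 2 P'; T ::= 2; F ::= 1 2 | P P 1 | 0 P F'; P' ::= ε | 0; F' ::= E | 2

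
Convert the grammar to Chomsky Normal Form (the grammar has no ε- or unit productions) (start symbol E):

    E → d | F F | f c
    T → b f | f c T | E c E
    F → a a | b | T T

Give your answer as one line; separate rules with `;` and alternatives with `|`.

Introduce a nonterminal for each terminal appearing in a rule of length ≥ 2: X1 → f, X2 → c, X3 → b, X4 → a.
Binarize each right-hand side of length ≥ 3 by chaining fresh nonterminals (Y1, Y2, …): affected rules were T → X1 X2 T; T → E X2 E.

E → d | F F | X1 X2; T → X3 X1 | X1 Y1 | E Y2; F → X4 X4 | b | T T; X1 → f; X2 → c; X3 → b; X4 → a; Y1 → X2 T; Y2 → X2 E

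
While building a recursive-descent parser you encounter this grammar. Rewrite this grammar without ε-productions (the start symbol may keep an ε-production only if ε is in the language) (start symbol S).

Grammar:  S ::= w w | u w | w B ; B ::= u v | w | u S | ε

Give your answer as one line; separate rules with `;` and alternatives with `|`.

Nullable nonterminals: {B}.
ε ∉ L(G), so no ε-production is kept.
For each production, add variants omitting each subset of nullable occurrences: S → w B gives w B | w.

S ::= w w | u w | w B | w; B ::= u v | w | u S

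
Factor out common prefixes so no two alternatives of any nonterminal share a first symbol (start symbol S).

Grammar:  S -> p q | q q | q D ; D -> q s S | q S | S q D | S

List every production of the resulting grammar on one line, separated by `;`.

S -> p q | q S'; D -> q D' | S D''; S' -> q | D; D' -> s S | S; D'' -> q D | ε

S has alternatives sharing prefix 'q': factor to S → q S' with S' → q | D.
D has alternatives sharing prefix 'q': factor to D → q D' with D' → s S | S.
D has alternatives sharing prefix 'S': factor to D → S D'' with D'' → q D | ε.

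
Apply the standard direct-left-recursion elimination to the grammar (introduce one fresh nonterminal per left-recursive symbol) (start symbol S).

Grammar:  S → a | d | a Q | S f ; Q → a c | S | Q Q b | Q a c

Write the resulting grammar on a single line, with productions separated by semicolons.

S, Q are directly left-recursive.
For S: α = {f}, β = {a, d, a Q}. Rewrite as S → β S' and S' → α S' | ε.
For Q: α = {Q b, a c}, β = {a c, S}. Rewrite as Q → β Q' and Q' → α Q' | ε.

S → a S' | d S' | a Q S'; Q → a c Q' | S Q'; S' → f S' | ε; Q' → Q b Q' | a c Q' | ε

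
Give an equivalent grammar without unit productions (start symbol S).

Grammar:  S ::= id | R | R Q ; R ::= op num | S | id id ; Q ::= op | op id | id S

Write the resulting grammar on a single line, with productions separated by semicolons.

S ::= id | R Q | op num | id id; R ::= id | R Q | op num | id id; Q ::= op | op id | id S

Unit pairs: R ⇒* {S}; S ⇒* {R}.
Replace each nonterminal's rules with the union of the non-unit rules of every nonterminal it unit-derives.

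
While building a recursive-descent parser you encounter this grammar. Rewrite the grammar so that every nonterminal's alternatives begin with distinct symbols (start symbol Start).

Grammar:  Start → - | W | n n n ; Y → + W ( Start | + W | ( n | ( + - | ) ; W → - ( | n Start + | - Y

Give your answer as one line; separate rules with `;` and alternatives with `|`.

Start → - | W | n n n; Y → ) | + W Y1 | ( Y2; W → n Start + | - W1; Y1 → ( Start | ε; Y2 → n | + -; W1 → ( | Y

Y has alternatives sharing prefix '+ W': factor to Y → + W Y1 with Y1 → ( Start | ε.
Y has alternatives sharing prefix '(': factor to Y → ( Y2 with Y2 → n | + -.
W has alternatives sharing prefix '-': factor to W → - W1 with W1 → ( | Y.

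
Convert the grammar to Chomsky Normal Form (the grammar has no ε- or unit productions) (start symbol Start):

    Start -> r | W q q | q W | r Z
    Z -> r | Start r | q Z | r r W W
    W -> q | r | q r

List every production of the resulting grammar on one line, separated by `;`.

Introduce a nonterminal for each terminal appearing in a rule of length ≥ 2: X1 → q, X2 → r.
Binarize each right-hand side of length ≥ 3 by chaining fresh nonterminals (Y1, Y2, …): affected rules were Start → W X1 X1; Z → X2 X2 W W.

Start -> r | W Y1 | X1 W | X2 Z; Z -> r | Start X2 | X1 Z | X2 Y2; W -> q | r | X1 X2; X1 -> q; X2 -> r; Y1 -> X1 X1; Y2 -> X2 Y3; Y3 -> W W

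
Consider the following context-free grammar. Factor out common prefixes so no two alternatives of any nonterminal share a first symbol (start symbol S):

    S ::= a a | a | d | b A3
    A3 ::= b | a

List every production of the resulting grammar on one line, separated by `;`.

S ::= d | b A3 | a S'; A3 ::= b | a; S' ::= a | epsilon

S has alternatives sharing prefix 'a': factor to S → a S' with S' → a | ε.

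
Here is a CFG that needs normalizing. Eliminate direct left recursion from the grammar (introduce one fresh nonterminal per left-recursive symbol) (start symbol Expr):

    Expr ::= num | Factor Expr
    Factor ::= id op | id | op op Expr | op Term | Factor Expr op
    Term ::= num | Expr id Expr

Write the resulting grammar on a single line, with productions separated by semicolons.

Factor is directly left-recursive.
For Factor: α = {Expr op}, β = {id op, id, op op Expr, op Term}. Rewrite as Factor → β Factor1 and Factor1 → α Factor1 | ε.

Expr ::= num | Factor Expr; Factor ::= id op Factor1 | id Factor1 | op op Expr Factor1 | op Term Factor1; Term ::= num | Expr id Expr; Factor1 ::= Expr op Factor1 | ε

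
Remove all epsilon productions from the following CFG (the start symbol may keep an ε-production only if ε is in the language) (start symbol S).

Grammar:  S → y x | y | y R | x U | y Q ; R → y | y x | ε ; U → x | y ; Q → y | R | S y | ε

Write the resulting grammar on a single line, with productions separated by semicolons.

Nullable set = {Q, R}.
ε ∉ L(G), so no ε-production is kept.

S → y x | y | y R | x U | y Q; R → y | y x; U → x | y; Q → y | R | S y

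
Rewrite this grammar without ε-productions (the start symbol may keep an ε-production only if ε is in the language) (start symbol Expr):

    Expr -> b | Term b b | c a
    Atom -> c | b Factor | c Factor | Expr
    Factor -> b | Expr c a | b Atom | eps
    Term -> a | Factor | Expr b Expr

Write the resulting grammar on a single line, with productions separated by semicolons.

Expr -> b | Term b b | b b | c a; Atom -> c | b Factor | b | c Factor | Expr; Factor -> b | Expr c a | b Atom; Term -> a | Factor | Expr b Expr

Nullable set = {Factor, Term}.
ε ∉ L(G), so no ε-production is kept.
Expand every rule over subsets of its nullable positions: Expr → Term b b gives Term b b | b b. Atom → b Factor gives b Factor | b.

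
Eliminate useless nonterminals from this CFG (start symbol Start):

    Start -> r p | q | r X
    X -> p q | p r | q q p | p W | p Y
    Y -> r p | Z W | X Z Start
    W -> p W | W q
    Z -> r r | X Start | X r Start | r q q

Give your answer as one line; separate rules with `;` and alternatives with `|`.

Generating nonterminals: {Start, X, Y, Z}.
Reachable from Start after that: {Start, X, Y, Z}.
Removed useless symbols: {W} and every production mentioning them.

Start -> r p | q | r X; X -> p q | p r | q q p | p Y; Y -> r p | X Z Start; Z -> r r | X Start | X r Start | r q q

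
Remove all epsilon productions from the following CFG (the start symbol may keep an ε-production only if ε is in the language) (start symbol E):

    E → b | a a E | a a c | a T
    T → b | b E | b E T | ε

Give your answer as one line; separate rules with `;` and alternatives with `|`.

E → b | a a E | a a c | a T | a; T → b | b E | b E T

Nullable set = {T}.
ε ∉ L(G), so no ε-production is kept.
Add the nullable-subset variants: E → a T gives a T | a.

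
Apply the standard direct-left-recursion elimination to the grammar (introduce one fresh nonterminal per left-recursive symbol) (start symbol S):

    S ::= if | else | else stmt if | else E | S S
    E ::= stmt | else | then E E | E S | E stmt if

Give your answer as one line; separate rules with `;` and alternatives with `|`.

S ::= if S' | else S' | else stmt if S' | else E S'; E ::= stmt E' | else E' | then E E E'; S' ::= S S' | ε; E' ::= S E' | stmt if E' | ε

Left recursion appears on S, E.
For S: α = {S}, β = {if, else, else stmt if, else E}. Rewrite as S → β S' and S' → α S' | ε.
For E: α = {S, stmt if}, β = {stmt, else, then E E}. Rewrite as E → β E' and E' → α E' | ε.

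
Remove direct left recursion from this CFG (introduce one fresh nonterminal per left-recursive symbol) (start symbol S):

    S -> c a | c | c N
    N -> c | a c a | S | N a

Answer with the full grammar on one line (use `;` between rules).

Left recursion appears on N.
For N: α = {a}, β = {c, a c a, S}. Rewrite as N → β N' and N' → α N' | ε.

S -> c a | c | c N; N -> c N' | a c a N' | S N'; N' -> a N' | ε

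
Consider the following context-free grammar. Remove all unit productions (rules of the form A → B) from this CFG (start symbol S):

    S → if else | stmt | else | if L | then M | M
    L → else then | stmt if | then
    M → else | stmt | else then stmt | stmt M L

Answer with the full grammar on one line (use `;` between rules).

Unit pairs: S ⇒* {M}.
For each unit pair (A, B), copy every non-unit production of B to A, then drop all unit productions.

S → if else | stmt | else | if L | then M | else then stmt | stmt M L; L → else then | stmt if | then; M → else | stmt | else then stmt | stmt M L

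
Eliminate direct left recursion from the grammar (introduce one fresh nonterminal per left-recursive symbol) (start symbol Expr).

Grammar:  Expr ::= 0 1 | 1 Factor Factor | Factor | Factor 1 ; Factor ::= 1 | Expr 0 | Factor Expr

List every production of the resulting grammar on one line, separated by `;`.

Expr ::= 0 1 | 1 Factor Factor | Factor | Factor 1; Factor ::= 1 Factor1 | Expr 0 Factor1; Factor1 ::= Expr Factor1 | ε

Directly left-recursive nonterminal: Factor.
For Factor: α = {Expr}, β = {1, Expr 0}. Rewrite as Factor → β Factor1 and Factor1 → α Factor1 | ε.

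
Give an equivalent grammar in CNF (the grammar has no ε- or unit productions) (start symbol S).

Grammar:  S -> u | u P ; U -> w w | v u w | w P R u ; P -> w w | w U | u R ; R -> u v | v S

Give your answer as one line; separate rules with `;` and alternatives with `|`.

Introduce a nonterminal for each terminal appearing in a rule of length ≥ 2: X1 → u, X2 → w, X3 → v.
Binarize each right-hand side of length ≥ 3 by chaining fresh nonterminals (Y1, Y2, …): affected rules were U → X3 X1 X2; U → X2 P R X1.

S -> u | X1 P; U -> X2 X2 | X3 Y1 | X2 Y2; P -> X2 X2 | X2 U | X1 R; R -> X1 X3 | X3 S; X1 -> u; X2 -> w; X3 -> v; Y1 -> X1 X2; Y2 -> P Y3; Y3 -> R X1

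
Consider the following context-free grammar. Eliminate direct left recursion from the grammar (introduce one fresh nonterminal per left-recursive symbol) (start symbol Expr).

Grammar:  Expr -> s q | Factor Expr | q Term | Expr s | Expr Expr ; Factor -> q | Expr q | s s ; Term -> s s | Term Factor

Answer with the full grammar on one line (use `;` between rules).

Expr -> s q Expr1 | Factor Expr Expr1 | q Term Expr1; Factor -> q | Expr q | s s; Term -> s s Term1; Expr1 -> s Expr1 | Expr Expr1 | ε; Term1 -> Factor Term1 | ε

Left recursion appears on Expr, Term.
For Expr: α = {s, Expr}, β = {s q, Factor Expr, q Term}. Rewrite as Expr → β Expr1 and Expr1 → α Expr1 | ε.
For Term: α = {Factor}, β = {s s}. Rewrite as Term → β Term1 and Term1 → α Term1 | ε.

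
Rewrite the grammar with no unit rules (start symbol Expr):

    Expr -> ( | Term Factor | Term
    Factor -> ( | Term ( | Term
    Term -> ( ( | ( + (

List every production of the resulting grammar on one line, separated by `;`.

Expr -> ( ( | ( + ( | ( | Term Factor; Factor -> ( ( | ( + ( | ( | Term (; Term -> ( ( | ( + (

Unit pairs: Expr ⇒* {Term}; Factor ⇒* {Term}.
Replace each nonterminal's rules with the union of the non-unit rules of every nonterminal it unit-derives.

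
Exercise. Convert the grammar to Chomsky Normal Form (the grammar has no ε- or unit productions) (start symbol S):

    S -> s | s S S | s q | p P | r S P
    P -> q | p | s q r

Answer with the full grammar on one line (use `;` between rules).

Introduce a nonterminal for each terminal appearing in a rule of length ≥ 2: X1 → s, X2 → q, X3 → p, X4 → r.
Binarize each right-hand side of length ≥ 3 by chaining fresh nonterminals (Y1, Y2, …): affected rules were S → X1 S S; S → X4 S P; P → X1 X2 X4.

S -> s | X1 Y1 | X1 X2 | X3 P | X4 Y2; P -> q | p | X1 Y3; X1 -> s; X2 -> q; X3 -> p; X4 -> r; Y1 -> S S; Y2 -> S P; Y3 -> X2 X4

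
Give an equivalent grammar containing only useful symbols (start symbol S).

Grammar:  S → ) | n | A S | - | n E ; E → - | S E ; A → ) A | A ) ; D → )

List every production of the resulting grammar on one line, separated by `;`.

S → ) | n | - | n E; E → - | S E

Generating nonterminals: {D, E, S}.
Reachable from S after that: {E, S}.
Removed useless symbols: {A, D} and every production mentioning them.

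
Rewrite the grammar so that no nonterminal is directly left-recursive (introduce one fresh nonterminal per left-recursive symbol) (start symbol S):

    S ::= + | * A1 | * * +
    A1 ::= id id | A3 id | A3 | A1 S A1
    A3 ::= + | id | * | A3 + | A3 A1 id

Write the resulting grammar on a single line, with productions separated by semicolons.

S ::= + | * A1 | * * +; A1 ::= id id A1' | A3 id A1' | A3 A1'; A3 ::= + A3' | id A3' | * A3'; A1' ::= S A1 A1' | ε; A3' ::= + A3' | A1 id A3' | ε

Directly left-recursive nonterminals: A1, A3.
For A1: α = {S A1}, β = {id id, A3 id, A3}. Rewrite as A1 → β A1' and A1' → α A1' | ε.
For A3: α = {+, A1 id}, β = {+, id, *}. Rewrite as A3 → β A3' and A3' → α A3' | ε.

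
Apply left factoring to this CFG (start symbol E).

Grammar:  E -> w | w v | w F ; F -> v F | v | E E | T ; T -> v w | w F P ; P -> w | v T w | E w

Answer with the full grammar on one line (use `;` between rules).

E has alternatives sharing prefix 'w': factor to E → w E' with E' → ε | v | F.
F has alternatives sharing prefix 'v': factor to F → v F' with F' → F | ε.

E -> w E'; F -> E E | T | v F'; T -> v w | w F P; P -> w | v T w | E w; E' -> epsilon | v | F; F' -> F | epsilon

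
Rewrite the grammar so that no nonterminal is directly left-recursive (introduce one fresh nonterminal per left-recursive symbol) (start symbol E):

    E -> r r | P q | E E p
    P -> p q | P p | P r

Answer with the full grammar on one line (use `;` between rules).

E, P are directly left-recursive.
For E: α = {E p}, β = {r r, P q}. Rewrite as E → β E' and E' → α E' | ε.
For P: α = {p, r}, β = {p q}. Rewrite as P → β P' and P' → α P' | ε.

E -> r r E' | P q E'; P -> p q P'; E' -> E p E' | ε; P' -> p P' | r P' | ε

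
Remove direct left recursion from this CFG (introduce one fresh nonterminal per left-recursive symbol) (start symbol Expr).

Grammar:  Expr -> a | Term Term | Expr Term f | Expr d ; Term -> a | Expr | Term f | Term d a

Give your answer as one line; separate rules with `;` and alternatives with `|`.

Directly left-recursive nonterminals: Expr, Term.
For Expr: α = {Term f, d}, β = {a, Term Term}. Rewrite as Expr → β Expr1 and Expr1 → α Expr1 | ε.
For Term: α = {f, d a}, β = {a, Expr}. Rewrite as Term → β Term1 and Term1 → α Term1 | ε.

Expr -> a Expr1 | Term Term Expr1; Term -> a Term1 | Expr Term1; Expr1 -> Term f Expr1 | d Expr1 | ε; Term1 -> f Term1 | d a Term1 | ε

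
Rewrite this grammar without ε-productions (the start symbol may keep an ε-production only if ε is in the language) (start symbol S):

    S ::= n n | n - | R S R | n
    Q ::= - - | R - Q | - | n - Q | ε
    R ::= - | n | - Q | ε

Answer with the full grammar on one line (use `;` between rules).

The nullable symbols are {Q, R}.
ε ∉ L(G), so no ε-production is kept.
Add the nullable-subset variants: S → R S R gives R S R | R S | S R. Q → R - Q gives R - Q | R - | - Q | -. Q → n - Q gives n - Q | n -.

S ::= n n | n - | R S R | R S | S R | n; Q ::= - - | R - Q | R - | - Q | - | n - Q | n -; R ::= - | n | - Q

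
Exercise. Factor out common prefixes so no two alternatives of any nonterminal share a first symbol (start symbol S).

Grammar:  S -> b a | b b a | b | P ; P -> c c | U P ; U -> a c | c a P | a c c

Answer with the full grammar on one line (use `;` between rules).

S has alternatives sharing prefix 'b': factor to S → b S' with S' → a | b a | ε.
U has alternatives sharing prefix 'a c': factor to U → a c U' with U' → ε | c.

S -> P | b S'; P -> c c | U P; U -> c a P | a c U'; S' -> a | b a | ε; U' -> ε | c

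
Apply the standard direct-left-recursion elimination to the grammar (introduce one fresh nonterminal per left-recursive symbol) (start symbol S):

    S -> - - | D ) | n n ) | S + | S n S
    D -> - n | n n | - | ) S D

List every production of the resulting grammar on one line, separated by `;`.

S -> - - S' | D ) S' | n n ) S'; D -> - n | n n | - | ) S D; S' -> + S' | n S S' | ε

Directly left-recursive nonterminal: S.
For S: α = {+, n S}, β = {- -, D ), n n )}. Rewrite as S → β S' and S' → α S' | ε.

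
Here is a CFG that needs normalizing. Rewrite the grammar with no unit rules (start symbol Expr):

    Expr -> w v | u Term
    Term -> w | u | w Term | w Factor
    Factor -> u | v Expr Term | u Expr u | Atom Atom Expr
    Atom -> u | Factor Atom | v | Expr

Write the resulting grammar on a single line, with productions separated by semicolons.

Unit pairs: Atom ⇒* {Expr}.
Replace each nonterminal's rules with the union of the non-unit rules of every nonterminal it unit-derives.

Expr -> w v | u Term; Term -> w | u | w Term | w Factor; Factor -> u | v Expr Term | u Expr u | Atom Atom Expr; Atom -> u | Factor Atom | v | w v | u Term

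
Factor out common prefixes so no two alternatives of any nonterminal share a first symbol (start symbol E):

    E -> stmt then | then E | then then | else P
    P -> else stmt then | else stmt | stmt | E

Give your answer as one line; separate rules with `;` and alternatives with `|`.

E has alternatives sharing prefix 'then': factor to E → then E' with E' → E | then.
P has alternatives sharing prefix 'else stmt': factor to P → else stmt P' with P' → then | ε.

E -> stmt then | else P | then E'; P -> stmt | E | else stmt P'; E' -> E | then; P' -> then | epsilon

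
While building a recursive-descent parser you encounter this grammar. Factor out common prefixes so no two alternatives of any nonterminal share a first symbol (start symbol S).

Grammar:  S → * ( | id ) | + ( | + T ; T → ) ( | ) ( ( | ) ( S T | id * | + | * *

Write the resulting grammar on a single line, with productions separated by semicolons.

S → * ( | id ) | + S'; T → id * | + | * * | ) ( T'; S' → ( | T; T' → ε | ( | S T

S has alternatives sharing prefix '+': factor to S → + S' with S' → ( | T.
T has alternatives sharing prefix ') (': factor to T → ) ( T' with T' → ε | ( | S T.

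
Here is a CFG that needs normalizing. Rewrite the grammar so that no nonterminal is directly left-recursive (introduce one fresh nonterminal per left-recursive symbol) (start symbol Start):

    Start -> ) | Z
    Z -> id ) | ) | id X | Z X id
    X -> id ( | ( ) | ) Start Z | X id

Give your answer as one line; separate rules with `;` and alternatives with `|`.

Z, X are directly left-recursive.
For Z: α = {X id}, β = {id ), ), id X}. Rewrite as Z → β Z1 and Z1 → α Z1 | ε.
For X: α = {id}, β = {id (, ( ), ) Start Z}. Rewrite as X → β X1 and X1 → α X1 | ε.

Start -> ) | Z; Z -> id ) Z1 | ) Z1 | id X Z1; X -> id ( X1 | ( ) X1 | ) Start Z X1; Z1 -> X id Z1 | ε; X1 -> id X1 | ε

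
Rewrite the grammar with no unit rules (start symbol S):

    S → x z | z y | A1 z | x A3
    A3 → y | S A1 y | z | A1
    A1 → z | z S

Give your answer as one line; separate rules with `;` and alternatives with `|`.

Unit pairs: A3 ⇒* {A1}.
For every A with A ⇒* B via unit rules, add B's non-unit alternatives to A; then delete every rule of the form X → Y.

S → x z | z y | A1 z | x A3; A3 → z | z S | y | S A1 y; A1 → z | z S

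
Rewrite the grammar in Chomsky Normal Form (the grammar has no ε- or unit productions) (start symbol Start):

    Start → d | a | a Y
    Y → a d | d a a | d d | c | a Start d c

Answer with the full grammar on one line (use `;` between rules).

Introduce a nonterminal for each terminal appearing in a rule of length ≥ 2: X1 → a, X2 → d, X3 → c.
Binarize each right-hand side of length ≥ 3 by chaining fresh nonterminals (Y1, Y2, …): affected rules were Y → X2 X1 X1; Y → X1 Start X2 X3.

Start → d | a | X1 Y; Y → X1 X2 | X2 Y1 | X2 X2 | c | X1 Y2; X1 → a; X2 → d; X3 → c; Y1 → X1 X1; Y2 → Start Y3; Y3 → X2 X3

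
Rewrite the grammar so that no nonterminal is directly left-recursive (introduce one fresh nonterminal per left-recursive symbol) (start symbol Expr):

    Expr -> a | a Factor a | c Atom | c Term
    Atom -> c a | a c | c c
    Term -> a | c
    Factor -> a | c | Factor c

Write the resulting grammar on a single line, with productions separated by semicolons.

Expr -> a | a Factor a | c Atom | c Term; Atom -> c a | a c | c c; Term -> a | c; Factor -> a Factor1 | c Factor1; Factor1 -> c Factor1 | ε

Left recursion appears on Factor.
For Factor: α = {c}, β = {a, c}. Rewrite as Factor → β Factor1 and Factor1 → α Factor1 | ε.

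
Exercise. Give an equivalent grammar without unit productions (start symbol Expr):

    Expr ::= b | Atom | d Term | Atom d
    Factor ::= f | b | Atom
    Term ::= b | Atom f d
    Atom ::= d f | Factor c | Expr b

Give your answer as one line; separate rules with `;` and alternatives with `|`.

Expr ::= d f | Factor c | Expr b | b | d Term | Atom d; Factor ::= d f | Factor c | Expr b | f | b; Term ::= b | Atom f d; Atom ::= d f | Factor c | Expr b

Unit pairs: Expr ⇒* {Atom}; Factor ⇒* {Atom}.
For every A with A ⇒* B via unit rules, add B's non-unit alternatives to A; then delete every rule of the form X → Y.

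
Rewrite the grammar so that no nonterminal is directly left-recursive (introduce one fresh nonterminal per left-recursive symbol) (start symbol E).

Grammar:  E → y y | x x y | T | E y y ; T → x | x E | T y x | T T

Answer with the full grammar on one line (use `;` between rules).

E → y y E' | x x y E' | T E'; T → x T' | x E T'; E' → y y E' | ε; T' → y x T' | T T' | ε

E, T are directly left-recursive.
For E: α = {y y}, β = {y y, x x y, T}. Rewrite as E → β E' and E' → α E' | ε.
For T: α = {y x, T}, β = {x, x E}. Rewrite as T → β T' and T' → α T' | ε.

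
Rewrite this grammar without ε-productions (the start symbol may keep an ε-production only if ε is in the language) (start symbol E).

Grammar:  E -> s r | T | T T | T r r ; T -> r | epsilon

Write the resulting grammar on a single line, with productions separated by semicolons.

E -> s r | T | T T | T r r | r r | epsilon; T -> r

Nullable nonterminals: {E, T}.
ε ∈ L(G) since E is nullable, so keep E → ε.
Add the nullable-subset variants: E → T r r gives T r r | r r.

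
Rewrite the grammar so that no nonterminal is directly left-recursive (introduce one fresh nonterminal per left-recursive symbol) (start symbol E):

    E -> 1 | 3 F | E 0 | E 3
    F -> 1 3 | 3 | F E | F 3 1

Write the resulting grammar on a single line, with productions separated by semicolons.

E -> 1 E' | 3 F E'; F -> 1 3 F' | 3 F'; E' -> 0 E' | 3 E' | ε; F' -> E F' | 3 1 F' | ε

Directly left-recursive nonterminals: E, F.
For E: α = {0, 3}, β = {1, 3 F}. Rewrite as E → β E' and E' → α E' | ε.
For F: α = {E, 3 1}, β = {1 3, 3}. Rewrite as F → β F' and F' → α F' | ε.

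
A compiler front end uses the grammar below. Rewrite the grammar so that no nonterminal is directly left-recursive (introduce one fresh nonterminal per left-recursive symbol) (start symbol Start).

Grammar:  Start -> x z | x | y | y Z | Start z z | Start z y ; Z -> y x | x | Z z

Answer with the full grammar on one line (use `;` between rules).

Start, Z are directly left-recursive.
For Start: α = {z z, z y}, β = {x z, x, y, y Z}. Rewrite as Start → β Start1 and Start1 → α Start1 | ε.
For Z: α = {z}, β = {y x, x}. Rewrite as Z → β Z1 and Z1 → α Z1 | ε.

Start -> x z Start1 | x Start1 | y Start1 | y Z Start1; Z -> y x Z1 | x Z1; Start1 -> z z Start1 | z y Start1 | ε; Z1 -> z Z1 | ε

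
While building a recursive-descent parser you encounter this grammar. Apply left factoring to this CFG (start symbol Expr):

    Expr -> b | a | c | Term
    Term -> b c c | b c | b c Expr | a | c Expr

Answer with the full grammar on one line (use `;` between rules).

Term has alternatives sharing prefix 'b c': factor to Term → b c Term1 with Term1 → c | ε | Expr.

Expr -> b | a | c | Term; Term -> a | c Expr | b c Term1; Term1 -> c | ε | Expr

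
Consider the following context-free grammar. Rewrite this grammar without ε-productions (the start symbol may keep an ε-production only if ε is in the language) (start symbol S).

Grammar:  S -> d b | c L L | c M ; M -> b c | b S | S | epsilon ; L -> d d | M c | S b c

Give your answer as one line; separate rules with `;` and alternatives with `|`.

S -> d b | c L L | c M | c; M -> b c | b S | S; L -> d d | M c | c | S b c

Nullable set = {M}.
ε ∉ L(G), so no ε-production is kept.
Expand every rule over subsets of its nullable positions: S → c M gives c M | c. L → M c gives M c | c.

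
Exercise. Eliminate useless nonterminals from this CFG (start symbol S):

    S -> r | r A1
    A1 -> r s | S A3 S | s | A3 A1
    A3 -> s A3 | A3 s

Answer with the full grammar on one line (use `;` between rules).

S -> r | r A1; A1 -> r s | s

Generating nonterminals: {A1, S}.
Reachable from S after that: {A1, S}.
Removed useless symbols: {A3} and every production mentioning them.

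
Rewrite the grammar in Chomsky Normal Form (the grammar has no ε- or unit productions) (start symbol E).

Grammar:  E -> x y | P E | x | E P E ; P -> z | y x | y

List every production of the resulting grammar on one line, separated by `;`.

E -> X1 X2 | P E | x | E Y1; P -> z | X2 X1 | y; X1 -> x; X2 -> y; Y1 -> P E

Introduce a nonterminal for each terminal appearing in a rule of length ≥ 2: X1 → x, X2 → y.
Binarize each right-hand side of length ≥ 3 by chaining fresh nonterminals (Y1, Y2, …): affected rules were E → E P E.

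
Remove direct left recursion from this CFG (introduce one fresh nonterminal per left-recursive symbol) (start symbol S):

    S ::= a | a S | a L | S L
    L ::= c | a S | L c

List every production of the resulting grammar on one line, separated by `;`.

S ::= a S' | a S S' | a L S'; L ::= c L' | a S L'; S' ::= L S' | eps; L' ::= c L' | eps

Directly left-recursive nonterminals: S, L.
For S: α = {L}, β = {a, a S, a L}. Rewrite as S → β S' and S' → α S' | ε.
For L: α = {c}, β = {c, a S}. Rewrite as L → β L' and L' → α L' | ε.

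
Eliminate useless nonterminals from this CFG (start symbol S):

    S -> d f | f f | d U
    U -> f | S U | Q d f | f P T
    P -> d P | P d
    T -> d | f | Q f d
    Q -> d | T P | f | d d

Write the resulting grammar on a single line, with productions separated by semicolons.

S -> d f | f f | d U; U -> f | S U | Q d f; Q -> d | f | d d

Generating nonterminals: {Q, S, T, U}.
Reachable from S after that: {Q, S, U}.
Removed useless symbols: {P, T} and every production mentioning them.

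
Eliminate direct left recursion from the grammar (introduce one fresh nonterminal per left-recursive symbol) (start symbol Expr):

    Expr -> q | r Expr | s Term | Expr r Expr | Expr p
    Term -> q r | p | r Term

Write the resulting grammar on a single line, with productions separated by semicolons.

Expr -> q Expr1 | r Expr Expr1 | s Term Expr1; Term -> q r | p | r Term; Expr1 -> r Expr Expr1 | p Expr1 | ε

Expr is directly left-recursive.
For Expr: α = {r Expr, p}, β = {q, r Expr, s Term}. Rewrite as Expr → β Expr1 and Expr1 → α Expr1 | ε.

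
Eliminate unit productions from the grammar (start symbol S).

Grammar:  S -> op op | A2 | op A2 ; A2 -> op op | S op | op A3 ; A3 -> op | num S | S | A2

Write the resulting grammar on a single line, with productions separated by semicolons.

S -> op op | S op | op A3 | op A2; A2 -> op op | S op | op A3; A3 -> op op | S op | op A3 | op A2 | op | num S

Unit pairs: A3 ⇒* {A2, S}; S ⇒* {A2}.
For each unit pair (A, B), copy every non-unit production of B to A, then drop all unit productions.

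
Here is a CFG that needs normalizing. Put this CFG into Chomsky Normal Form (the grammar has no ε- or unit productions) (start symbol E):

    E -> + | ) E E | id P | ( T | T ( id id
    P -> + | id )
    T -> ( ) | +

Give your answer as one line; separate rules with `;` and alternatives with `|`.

E -> + | X1 Y1 | X2 P | X3 T | T Y2; P -> + | X2 X1; T -> X3 X1 | +; X1 -> ); X2 -> id; X3 -> (; Y1 -> E E; Y2 -> X3 Y3; Y3 -> X2 X2

Introduce a nonterminal for each terminal appearing in a rule of length ≥ 2: X1 → ), X2 → id, X3 → (.
Binarize each right-hand side of length ≥ 3 by chaining fresh nonterminals (Y1, Y2, …): affected rules were E → X1 E E; E → T X3 X2 X2.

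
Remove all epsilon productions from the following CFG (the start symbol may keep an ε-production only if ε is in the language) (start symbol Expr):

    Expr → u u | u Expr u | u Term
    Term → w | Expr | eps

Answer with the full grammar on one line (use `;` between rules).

The nullable symbols are {Term}.
ε ∉ L(G), so no ε-production is kept.
Add the nullable-subset variants: Expr → u Term gives u Term | u.

Expr → u u | u Expr u | u Term | u; Term → w | Expr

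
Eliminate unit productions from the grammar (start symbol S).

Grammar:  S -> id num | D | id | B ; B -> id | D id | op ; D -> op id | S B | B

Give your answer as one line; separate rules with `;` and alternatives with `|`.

S -> id | D id | op | op id | S B | id num; B -> id | D id | op; D -> id | D id | op | op id | S B

Unit pairs: D ⇒* {B}; S ⇒* {B, D}.
For every A with A ⇒* B via unit rules, add B's non-unit alternatives to A; then delete every rule of the form X → Y.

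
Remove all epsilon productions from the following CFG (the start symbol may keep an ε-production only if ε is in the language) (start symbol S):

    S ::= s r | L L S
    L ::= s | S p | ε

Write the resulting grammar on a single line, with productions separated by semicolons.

The nullable symbols are {L}.
ε ∉ L(G), so no ε-production is kept.
Expand every rule over subsets of its nullable positions: S → L L S gives L L S | L S.

S ::= s r | L L S | L S; L ::= s | S p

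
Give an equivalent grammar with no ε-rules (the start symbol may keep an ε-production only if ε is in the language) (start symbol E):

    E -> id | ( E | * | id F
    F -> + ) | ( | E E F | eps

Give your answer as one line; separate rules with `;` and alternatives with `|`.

Nullable nonterminals: {F}.
ε ∉ L(G), so no ε-production is kept.
For each production, add variants omitting each subset of nullable occurrences: F → E E F gives E E F | E E.

E -> id | ( E | * | id F; F -> + ) | ( | E E F | E E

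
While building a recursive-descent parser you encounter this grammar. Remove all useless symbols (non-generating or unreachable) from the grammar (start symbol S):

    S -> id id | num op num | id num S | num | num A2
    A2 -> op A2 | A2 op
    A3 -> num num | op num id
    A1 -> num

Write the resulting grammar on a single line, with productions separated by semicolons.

S -> id id | num op num | id num S | num

Generating nonterminals: {A1, A3, S}.
Reachable from S after that: {S}.
Removed useless symbols: {A1, A2, A3} and every production mentioning them.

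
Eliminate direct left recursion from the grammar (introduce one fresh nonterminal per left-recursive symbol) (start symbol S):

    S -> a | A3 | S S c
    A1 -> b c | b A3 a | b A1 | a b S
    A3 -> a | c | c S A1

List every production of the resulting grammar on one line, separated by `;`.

Directly left-recursive nonterminal: S.
For S: α = {S c}, β = {a, A3}. Rewrite as S → β S' and S' → α S' | ε.

S -> a S' | A3 S'; A1 -> b c | b A3 a | b A1 | a b S; A3 -> a | c | c S A1; S' -> S c S' | ε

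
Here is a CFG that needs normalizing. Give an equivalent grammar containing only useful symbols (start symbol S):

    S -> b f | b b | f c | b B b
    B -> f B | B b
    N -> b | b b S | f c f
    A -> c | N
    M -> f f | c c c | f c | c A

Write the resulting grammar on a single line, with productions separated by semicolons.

Generating nonterminals: {A, M, N, S}.
Reachable from S after that: {S}.
Removed useless symbols: {A, B, M, N} and every production mentioning them.

S -> b f | b b | f c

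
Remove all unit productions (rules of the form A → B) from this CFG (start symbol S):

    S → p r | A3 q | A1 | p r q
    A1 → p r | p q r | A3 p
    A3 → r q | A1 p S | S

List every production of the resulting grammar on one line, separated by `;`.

Unit pairs: A3 ⇒* {A1, S}; S ⇒* {A1}.
For each unit pair (A, B), copy every non-unit production of B to A, then drop all unit productions.

S → p r | p q r | A3 p | A3 q | p r q; A1 → p r | p q r | A3 p; A3 → p r | p q r | A3 p | A3 q | p r q | r q | A1 p S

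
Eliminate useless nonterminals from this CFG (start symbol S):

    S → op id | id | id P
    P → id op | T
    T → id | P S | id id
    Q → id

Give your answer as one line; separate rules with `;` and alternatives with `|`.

S → op id | id | id P; P → id op | T; T → id | P S | id id

Generating nonterminals: {P, Q, S, T}.
Reachable from S after that: {P, S, T}.
Removed useless symbols: {Q} and every production mentioning them.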